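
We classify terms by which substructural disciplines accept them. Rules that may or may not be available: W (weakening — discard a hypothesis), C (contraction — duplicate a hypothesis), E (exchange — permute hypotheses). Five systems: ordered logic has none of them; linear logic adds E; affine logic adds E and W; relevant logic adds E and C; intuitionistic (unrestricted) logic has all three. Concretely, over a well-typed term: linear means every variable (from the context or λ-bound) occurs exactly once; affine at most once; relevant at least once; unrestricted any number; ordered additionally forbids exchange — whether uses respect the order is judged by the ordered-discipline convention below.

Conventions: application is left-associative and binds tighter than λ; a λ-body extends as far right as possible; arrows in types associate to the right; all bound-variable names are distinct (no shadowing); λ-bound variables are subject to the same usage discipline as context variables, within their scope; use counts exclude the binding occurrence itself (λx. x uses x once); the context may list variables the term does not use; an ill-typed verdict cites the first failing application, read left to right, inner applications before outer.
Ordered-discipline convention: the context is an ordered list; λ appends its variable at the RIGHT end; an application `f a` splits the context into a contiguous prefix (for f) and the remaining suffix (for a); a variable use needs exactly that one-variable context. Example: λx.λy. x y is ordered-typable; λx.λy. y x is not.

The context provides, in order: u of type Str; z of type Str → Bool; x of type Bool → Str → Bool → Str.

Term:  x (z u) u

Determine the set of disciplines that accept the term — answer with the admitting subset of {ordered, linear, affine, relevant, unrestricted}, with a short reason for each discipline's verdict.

accepted by: relevant, unrestricted
variable uses: u ×2, z ×1, x ×1
use order (left to right): x, z, u, u
typing: ✓ — Bool → Str
ordered: ✗ — needs contraction — u ×2
linear: ✗ — needs contraction — u ×2
affine: ✗ — needs contraction — u ×2
relevant: ✓ — u, z, x: all used, weakening unneeded
unrestricted: ✓ — typability at Bool → Str is all that's needed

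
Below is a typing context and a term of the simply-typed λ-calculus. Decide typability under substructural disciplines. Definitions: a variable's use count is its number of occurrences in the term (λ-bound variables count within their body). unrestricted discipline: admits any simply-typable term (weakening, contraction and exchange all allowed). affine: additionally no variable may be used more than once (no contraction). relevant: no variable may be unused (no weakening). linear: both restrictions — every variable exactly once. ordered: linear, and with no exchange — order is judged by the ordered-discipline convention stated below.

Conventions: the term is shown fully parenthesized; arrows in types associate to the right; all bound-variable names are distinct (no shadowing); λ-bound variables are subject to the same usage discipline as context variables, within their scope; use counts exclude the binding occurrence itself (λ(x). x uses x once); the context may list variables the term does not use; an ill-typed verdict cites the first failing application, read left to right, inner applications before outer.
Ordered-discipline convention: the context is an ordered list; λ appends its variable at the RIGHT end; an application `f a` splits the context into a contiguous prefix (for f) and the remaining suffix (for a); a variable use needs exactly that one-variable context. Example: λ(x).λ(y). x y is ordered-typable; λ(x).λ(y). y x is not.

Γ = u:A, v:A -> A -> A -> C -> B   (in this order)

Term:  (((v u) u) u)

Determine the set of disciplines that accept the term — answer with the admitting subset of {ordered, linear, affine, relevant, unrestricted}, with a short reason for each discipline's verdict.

admitted in: relevant, unrestricted
usage: u ×3, v ×1
use order (left to right): v, u, u, u
typing: ✓ — C -> B
ordered ✗ (u ×3 used more than once (contraction))
linear ✗ (u ×3 used more than once (contraction))
affine ✗ (u ×3 used more than once (contraction))
relevant ✓ (none of u, v goes unused)
unrestricted ✓ (typability at C -> B is all that's needed)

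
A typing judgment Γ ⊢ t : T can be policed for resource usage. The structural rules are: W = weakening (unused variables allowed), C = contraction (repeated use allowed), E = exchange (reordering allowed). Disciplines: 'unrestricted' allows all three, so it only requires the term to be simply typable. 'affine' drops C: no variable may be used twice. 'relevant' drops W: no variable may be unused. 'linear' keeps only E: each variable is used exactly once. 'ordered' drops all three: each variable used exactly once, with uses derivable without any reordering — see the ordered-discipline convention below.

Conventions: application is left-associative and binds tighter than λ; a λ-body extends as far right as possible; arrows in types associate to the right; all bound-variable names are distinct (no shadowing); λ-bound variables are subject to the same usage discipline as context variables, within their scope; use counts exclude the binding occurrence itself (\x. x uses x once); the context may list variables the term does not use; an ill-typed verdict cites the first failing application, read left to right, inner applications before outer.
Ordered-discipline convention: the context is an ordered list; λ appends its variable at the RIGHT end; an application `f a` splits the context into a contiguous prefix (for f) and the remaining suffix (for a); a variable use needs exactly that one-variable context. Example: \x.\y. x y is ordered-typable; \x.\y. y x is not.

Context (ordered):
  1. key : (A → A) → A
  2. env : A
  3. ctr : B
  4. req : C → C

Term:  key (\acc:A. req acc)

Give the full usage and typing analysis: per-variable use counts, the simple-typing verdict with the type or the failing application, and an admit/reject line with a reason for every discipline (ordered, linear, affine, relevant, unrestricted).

counts: key: 1; env: 0; ctr: 0; req: 1; acc (λ-bound): 1
left-to-right use order: key, req, acc
typing: ill-typed: an application expects C but receives A
ordered ✗ (not simply typable)
linear ✗ (fails simple typing)
affine ✗ (a type mismatch blocks all five)
relevant ✗ (the type mismatch rejects it)
unrestricted ✗ (not simply typable)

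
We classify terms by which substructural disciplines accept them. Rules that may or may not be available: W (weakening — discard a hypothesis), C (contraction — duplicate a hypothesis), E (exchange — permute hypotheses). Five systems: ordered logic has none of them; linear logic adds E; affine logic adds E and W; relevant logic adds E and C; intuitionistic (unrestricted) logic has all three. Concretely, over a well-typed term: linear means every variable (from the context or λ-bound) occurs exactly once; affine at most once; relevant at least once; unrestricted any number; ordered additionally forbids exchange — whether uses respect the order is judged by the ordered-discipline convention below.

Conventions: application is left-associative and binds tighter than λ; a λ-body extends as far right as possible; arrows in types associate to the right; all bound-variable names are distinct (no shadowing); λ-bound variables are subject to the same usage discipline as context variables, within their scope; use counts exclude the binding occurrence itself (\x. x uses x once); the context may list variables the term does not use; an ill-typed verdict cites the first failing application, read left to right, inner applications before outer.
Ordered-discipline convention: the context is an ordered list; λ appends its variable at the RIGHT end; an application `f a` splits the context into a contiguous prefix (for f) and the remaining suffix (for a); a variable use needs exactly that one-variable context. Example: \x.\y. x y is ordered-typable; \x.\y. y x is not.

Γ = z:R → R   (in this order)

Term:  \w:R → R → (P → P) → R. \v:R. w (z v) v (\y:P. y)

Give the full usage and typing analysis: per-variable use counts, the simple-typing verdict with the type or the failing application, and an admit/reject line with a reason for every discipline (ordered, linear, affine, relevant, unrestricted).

variable uses: z: 1×, w (bound): 1×, v (bound): 2×, y (bound): 1×
left-to-right use order: w, z, v, v, y
typing: well-typed at (R → R → (P → P) → R) → R → R
ordered: ✗, needs contraction — v ×2
linear: ✗, needs contraction — v ×2
affine: ✗, needs contraction — v ×2
relevant: ✓, none of z, w, v, y goes unused
unrestricted: ✓, type-checks ((R → R → (P → P) → R) → R → R) and nothing is barred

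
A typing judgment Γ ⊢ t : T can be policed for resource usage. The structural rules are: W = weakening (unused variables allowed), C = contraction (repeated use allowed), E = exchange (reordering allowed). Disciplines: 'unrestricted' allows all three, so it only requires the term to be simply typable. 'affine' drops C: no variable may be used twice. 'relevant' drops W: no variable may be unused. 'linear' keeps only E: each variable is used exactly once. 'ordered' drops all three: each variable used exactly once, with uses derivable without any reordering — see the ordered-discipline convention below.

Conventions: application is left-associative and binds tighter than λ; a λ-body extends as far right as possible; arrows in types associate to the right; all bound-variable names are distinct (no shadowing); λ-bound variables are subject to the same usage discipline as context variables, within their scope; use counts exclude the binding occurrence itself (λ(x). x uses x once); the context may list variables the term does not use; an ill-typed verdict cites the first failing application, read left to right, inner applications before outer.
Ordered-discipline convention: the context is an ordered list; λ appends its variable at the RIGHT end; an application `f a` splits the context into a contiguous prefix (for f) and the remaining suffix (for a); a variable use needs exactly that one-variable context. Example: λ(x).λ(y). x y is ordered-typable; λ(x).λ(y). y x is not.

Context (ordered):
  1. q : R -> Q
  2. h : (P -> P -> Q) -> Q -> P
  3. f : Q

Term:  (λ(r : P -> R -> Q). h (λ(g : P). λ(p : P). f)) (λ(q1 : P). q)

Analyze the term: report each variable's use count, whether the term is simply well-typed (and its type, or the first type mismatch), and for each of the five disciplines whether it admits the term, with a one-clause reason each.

use counts: q ×1; h ×1; f ×1; r [bound] ×0; g [bound] ×0; p [bound] ×0; q1 [bound] ×0
left-to-right use order: h, f, q
typing: well-typed — term : Q -> P
ordered: ✗ — r, g, p, q1 left unused
linear: ✗ — r, g, p, q1 left unused
affine: ✓ — at most one use each (q, h, f, r, g, p, q1)
relevant: ✗ — r, g, p, q1 left unused
unrestricted: ✓ — simply typable at Q -> P; W, C, E all held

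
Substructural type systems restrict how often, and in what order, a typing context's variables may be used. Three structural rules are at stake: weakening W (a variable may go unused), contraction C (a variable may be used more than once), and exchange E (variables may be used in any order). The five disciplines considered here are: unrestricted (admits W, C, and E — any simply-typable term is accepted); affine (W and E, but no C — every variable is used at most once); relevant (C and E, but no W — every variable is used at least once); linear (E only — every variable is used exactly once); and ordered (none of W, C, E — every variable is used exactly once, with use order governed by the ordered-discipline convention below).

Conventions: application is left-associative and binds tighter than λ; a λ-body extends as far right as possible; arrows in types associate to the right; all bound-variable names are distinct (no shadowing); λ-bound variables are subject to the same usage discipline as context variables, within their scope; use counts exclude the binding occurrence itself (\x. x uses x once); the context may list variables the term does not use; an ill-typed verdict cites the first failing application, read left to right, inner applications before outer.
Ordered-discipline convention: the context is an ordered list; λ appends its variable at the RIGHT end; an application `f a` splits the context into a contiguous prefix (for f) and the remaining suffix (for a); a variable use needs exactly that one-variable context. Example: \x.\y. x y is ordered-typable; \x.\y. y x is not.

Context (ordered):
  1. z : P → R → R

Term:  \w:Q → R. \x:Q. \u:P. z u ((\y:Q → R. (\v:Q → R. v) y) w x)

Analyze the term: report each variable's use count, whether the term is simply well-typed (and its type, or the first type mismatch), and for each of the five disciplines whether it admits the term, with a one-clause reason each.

variable uses: z ×1; w (bound) ×1; x (bound) ×1; u (bound) ×1; y (bound) ×1; v (bound) ×1
use order (left to right): z, u, v, y, w, x
typing: well-typed — term : (Q → R) → Q → P → R
ordered ✗ (no contiguous prefix/suffix split fits z, u, v, y, w, x)
linear ✓ (single use per variable (z, w, x, u, y, v))
affine ✓ (none of z, w, x, u, y, v used more than once)
relevant ✓ (every one of z, w, x, u, y, v appears)
unrestricted ✓ (typability at (Q → R) → Q → P → R is all that's needed)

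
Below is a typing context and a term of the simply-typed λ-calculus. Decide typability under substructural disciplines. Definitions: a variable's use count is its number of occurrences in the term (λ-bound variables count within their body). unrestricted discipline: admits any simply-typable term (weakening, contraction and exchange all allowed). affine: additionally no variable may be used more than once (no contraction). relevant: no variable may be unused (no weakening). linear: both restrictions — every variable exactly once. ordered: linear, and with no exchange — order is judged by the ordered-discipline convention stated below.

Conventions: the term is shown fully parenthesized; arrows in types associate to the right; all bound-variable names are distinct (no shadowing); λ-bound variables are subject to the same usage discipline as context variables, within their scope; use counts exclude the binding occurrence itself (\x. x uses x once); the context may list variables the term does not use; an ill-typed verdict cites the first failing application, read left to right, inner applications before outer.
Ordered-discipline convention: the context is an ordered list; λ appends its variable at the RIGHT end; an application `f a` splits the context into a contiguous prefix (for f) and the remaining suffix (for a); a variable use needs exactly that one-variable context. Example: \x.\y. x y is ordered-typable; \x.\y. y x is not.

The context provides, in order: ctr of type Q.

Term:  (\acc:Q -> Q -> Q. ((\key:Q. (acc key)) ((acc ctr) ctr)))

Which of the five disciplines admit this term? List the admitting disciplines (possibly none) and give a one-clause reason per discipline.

admitted in: relevant, unrestricted
variable uses: ctr=2; acc (bound)=2; key (bound)=1
order of uses: acc, key, acc, ctr, ctr
typing: well-typed — term : (Q -> Q -> Q) -> Q -> Q
ordered: ✗, repeated use of ctr ×2, acc ×2
linear: ✗, repeated use of ctr ×2, acc ×2
affine: ✗, repeated use of ctr ×2, acc ×2
relevant: ✓, every one of ctr, acc, key appears
unrestricted: ✓, type-checks ((Q -> Q -> Q) -> Q -> Q) and nothing is barred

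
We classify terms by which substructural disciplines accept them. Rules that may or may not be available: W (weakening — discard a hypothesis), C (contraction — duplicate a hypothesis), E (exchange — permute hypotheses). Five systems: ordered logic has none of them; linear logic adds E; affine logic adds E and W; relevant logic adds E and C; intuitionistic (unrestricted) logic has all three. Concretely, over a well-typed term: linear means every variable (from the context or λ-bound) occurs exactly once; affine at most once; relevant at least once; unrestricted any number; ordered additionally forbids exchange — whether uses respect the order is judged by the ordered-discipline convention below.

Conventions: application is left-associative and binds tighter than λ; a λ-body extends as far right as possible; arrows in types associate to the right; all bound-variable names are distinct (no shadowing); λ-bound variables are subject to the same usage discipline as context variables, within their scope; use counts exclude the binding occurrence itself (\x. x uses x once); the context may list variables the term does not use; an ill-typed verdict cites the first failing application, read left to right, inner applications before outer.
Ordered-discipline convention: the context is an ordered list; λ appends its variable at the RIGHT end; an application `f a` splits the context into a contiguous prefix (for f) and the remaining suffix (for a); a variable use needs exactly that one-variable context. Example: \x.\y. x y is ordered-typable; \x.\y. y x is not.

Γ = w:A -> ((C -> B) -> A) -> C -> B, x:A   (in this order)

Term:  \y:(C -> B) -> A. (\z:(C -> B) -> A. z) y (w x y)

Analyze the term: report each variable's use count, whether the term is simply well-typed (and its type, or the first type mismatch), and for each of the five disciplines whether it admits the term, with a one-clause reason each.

variable uses: w: 1, x: 1, y [bound]: 2, z [bound]: 1
uses in reading order: z, y, w, x, y
typing: well-typed — term : ((C -> B) -> A) -> A
ordered: ✗, uses contraction: y ×2
linear: ✗, uses contraction: y ×2
affine: ✗, uses contraction: y ×2
relevant: ✓, w, x, y, z: all used, weakening unneeded
unrestricted: ✓, type-checks (((C -> B) -> A) -> A) and nothing is barred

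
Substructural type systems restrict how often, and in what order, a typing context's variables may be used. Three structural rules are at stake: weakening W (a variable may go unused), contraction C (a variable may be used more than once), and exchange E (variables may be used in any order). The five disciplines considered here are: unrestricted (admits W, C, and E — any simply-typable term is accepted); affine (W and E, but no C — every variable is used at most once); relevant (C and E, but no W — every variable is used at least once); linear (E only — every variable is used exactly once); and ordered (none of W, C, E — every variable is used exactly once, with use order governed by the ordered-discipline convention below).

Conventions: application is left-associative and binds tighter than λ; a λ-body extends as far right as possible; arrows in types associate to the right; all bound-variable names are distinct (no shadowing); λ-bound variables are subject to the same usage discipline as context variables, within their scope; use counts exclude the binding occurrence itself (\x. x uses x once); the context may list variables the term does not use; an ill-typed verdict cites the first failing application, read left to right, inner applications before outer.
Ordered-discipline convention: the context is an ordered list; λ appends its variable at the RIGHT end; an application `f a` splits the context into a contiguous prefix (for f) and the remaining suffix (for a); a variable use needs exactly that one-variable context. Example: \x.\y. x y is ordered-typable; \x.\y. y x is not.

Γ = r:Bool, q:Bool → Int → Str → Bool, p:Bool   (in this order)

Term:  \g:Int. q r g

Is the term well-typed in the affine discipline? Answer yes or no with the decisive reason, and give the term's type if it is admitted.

yes — r, q, p, g: no repeats, contraction unneeded; term : Int → Str → Bool
usage: r ×1, q ×1, p ×0, g (λ-bound) ×1
left-to-right use order: q, r, g
typing: the term checks, with type Int → Str → Bool
summary: ordered ✗; linear ✗; affine ✓; relevant ✗; unrestricted ✓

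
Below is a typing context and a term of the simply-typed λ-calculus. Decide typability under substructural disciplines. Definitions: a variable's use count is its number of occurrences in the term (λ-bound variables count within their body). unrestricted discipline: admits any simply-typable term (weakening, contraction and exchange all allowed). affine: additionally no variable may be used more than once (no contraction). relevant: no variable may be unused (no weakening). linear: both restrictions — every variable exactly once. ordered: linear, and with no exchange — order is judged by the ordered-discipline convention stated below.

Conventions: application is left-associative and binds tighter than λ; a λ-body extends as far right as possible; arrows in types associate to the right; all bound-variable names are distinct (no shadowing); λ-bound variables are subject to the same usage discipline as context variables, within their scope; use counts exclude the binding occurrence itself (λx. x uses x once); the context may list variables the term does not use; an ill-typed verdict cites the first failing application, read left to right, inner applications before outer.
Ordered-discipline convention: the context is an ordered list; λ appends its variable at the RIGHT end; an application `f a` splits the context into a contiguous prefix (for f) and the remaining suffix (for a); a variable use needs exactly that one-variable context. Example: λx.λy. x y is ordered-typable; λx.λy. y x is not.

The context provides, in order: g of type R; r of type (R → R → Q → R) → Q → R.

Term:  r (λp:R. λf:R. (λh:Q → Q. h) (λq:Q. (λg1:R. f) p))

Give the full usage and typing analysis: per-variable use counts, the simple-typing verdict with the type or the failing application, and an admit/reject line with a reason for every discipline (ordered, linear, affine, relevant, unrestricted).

counts: g: 0, r: 1, p (λ-bound): 1, f (λ-bound): 1, h (λ-bound): 1, q (λ-bound): 0, g1 (λ-bound): 0
use order (left to right): r, h, f, p
typing: ill-typed: argument of type Q → R where Q → Q is required
ordered: ✗ — the type mismatch rejects it
linear: ✗ — not simply typable
affine: ✗ — fails simple typing
relevant: ✗ — a type mismatch blocks all five
unrestricted: ✗ — the type mismatch rejects it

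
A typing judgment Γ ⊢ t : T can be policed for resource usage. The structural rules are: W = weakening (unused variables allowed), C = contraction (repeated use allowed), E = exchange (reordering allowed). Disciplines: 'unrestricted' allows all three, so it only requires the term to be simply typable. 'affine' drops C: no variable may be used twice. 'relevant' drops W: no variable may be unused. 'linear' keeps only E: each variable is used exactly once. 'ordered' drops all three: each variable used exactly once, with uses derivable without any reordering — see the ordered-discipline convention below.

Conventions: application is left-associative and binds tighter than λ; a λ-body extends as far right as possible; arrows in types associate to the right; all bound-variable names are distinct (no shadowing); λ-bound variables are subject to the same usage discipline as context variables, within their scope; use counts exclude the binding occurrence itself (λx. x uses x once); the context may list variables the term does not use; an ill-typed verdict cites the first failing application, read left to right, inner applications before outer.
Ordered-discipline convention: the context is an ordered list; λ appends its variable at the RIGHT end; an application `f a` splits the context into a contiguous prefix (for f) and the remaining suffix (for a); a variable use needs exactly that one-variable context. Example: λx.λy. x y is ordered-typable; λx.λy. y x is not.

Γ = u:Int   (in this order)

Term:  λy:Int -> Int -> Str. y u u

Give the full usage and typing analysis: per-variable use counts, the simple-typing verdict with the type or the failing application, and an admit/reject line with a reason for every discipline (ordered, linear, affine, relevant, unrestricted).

use counts: u=2; y (λ-bound)=1
use order (left to right): y, u, u
typing: the term checks, with type (Int -> Int -> Str) -> Str
ordered ✗ (repeated use of u ×2)
linear ✗ (repeated use of u ×2)
affine ✗ (repeated use of u ×2)
relevant ✓ (at least one use each (u, y))
unrestricted ✓ (typability at (Int -> Int -> Str) -> Str is all that's needed)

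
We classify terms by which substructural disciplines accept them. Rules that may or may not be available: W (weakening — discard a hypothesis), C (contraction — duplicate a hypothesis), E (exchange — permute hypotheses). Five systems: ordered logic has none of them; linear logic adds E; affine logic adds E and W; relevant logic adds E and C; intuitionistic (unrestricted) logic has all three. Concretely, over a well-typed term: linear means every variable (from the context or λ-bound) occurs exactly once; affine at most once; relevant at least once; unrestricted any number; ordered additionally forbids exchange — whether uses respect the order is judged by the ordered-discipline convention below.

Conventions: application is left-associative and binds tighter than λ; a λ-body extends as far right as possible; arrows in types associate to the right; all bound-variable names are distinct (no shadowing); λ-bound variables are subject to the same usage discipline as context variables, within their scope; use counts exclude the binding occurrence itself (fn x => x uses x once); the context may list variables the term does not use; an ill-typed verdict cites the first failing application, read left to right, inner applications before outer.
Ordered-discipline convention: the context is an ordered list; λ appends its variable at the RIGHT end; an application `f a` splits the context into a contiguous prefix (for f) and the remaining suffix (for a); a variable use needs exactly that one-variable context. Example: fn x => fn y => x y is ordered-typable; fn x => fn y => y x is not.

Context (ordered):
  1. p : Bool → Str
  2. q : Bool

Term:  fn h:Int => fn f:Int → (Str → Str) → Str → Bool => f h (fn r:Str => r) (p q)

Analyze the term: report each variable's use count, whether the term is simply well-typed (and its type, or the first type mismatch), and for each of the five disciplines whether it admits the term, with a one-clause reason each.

counts: p ×1; q ×1; h (λ-bound) ×1; f (λ-bound) ×1; r (λ-bound) ×1
left-to-right use order: f, h, r, p, q
typing: well-typed at Int → (Int → (Str → Str) → Str → Bool) → Bool
ordered ✗ (use order f, h, r, p, q needs exchange)
linear ✓ (exactly-once usage across p, q, h, f, r)
affine ✓ (no duplicate uses among p, q, h, f, r)
relevant ✓ (every one of p, q, h, f, r appears)
unrestricted ✓ (well-typed at Int → (Int → (Str → Str) → Str → Bool) → Bool; no restrictions here)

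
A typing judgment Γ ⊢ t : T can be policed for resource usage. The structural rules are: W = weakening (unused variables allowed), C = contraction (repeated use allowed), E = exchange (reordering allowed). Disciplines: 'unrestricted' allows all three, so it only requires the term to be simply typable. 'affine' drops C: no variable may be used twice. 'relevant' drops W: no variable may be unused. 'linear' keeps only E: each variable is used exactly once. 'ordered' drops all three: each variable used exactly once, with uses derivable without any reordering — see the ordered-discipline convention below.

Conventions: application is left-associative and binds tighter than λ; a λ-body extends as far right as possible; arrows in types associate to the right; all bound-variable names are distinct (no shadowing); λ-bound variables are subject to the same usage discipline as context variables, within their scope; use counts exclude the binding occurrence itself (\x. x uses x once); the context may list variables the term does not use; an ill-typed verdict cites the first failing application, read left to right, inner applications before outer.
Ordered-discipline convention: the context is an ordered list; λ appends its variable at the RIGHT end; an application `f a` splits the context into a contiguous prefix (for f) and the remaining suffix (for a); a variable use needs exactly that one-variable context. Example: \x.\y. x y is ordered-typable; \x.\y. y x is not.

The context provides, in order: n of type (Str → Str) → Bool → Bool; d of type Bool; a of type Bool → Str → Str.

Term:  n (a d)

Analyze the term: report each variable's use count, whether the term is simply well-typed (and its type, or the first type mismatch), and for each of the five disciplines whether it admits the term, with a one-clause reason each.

usage: n: 1×; d: 1×; a: 1×
left-to-right use order: n, a, d
typing: well-typed at Bool → Bool
ordered ✗ (use order n, a, d needs exchange)
linear ✓ (each of n, d, a used exactly once)
affine ✓ (no duplicate uses among n, d, a)
relevant ✓ (every one of n, d, a appears)
unrestricted ✓ (simply typable at Bool → Bool; W, C, E all held)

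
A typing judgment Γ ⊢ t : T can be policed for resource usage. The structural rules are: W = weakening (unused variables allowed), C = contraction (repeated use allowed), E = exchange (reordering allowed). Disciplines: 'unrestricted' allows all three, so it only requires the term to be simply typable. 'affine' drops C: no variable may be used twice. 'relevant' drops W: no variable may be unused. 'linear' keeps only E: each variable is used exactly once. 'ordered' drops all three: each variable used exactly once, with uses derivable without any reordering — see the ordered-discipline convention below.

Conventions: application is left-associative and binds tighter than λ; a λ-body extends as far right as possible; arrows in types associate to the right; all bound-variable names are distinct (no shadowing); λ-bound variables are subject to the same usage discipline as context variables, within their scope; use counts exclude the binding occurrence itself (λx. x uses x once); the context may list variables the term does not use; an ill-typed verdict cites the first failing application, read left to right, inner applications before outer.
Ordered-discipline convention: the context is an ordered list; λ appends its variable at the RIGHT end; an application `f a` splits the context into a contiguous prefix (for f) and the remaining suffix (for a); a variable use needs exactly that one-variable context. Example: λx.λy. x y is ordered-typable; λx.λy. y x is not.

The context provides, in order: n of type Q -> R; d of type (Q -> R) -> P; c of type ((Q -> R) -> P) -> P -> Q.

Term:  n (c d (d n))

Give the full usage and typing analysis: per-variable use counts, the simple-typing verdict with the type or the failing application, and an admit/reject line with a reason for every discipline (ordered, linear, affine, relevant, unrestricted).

variable uses: n=2, d=2, c=1
uses in reading order: n, c, d, d, n
typing: the term checks, with type R
ordered: ✗, repeated use of n ×2, d ×2
linear: ✗, repeated use of n ×2, d ×2
affine: ✗, repeated use of n ×2, d ×2
relevant: ✓, at least one use each (n, d, c)
unrestricted: ✓, well-typed at R; no restrictions here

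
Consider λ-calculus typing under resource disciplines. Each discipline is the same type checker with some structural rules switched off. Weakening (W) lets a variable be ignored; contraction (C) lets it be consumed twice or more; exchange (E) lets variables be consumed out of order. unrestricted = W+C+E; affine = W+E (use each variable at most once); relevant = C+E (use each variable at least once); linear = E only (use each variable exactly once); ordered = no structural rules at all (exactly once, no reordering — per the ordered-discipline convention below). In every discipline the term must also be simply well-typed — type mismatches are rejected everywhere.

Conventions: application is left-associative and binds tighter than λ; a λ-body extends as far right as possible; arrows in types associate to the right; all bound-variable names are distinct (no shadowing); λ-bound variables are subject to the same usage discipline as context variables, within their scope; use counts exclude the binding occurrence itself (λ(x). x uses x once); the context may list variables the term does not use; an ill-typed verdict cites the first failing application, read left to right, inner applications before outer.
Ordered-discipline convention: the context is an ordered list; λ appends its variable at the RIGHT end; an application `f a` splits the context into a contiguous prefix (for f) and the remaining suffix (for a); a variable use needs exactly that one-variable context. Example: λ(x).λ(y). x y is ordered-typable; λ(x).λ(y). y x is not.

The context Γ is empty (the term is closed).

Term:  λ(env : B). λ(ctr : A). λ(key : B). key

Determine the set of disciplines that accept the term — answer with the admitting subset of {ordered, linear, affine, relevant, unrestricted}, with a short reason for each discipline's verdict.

admitting disciplines: affine, unrestricted
counts: env (bound) ×0; ctr (bound) ×0; key (bound) ×1
uses in reading order: key
typing: well-typed — term : B -> A -> B -> B
ordered: ✗, unused: env, ctr — weakening required
linear: ✗, unused: env, ctr — weakening required
affine: ✓, env, ctr, key: no repeats, contraction unneeded
relevant: ✗, unused: env, ctr — weakening required
unrestricted: ✓, typability at B -> A -> B -> B is all that's needed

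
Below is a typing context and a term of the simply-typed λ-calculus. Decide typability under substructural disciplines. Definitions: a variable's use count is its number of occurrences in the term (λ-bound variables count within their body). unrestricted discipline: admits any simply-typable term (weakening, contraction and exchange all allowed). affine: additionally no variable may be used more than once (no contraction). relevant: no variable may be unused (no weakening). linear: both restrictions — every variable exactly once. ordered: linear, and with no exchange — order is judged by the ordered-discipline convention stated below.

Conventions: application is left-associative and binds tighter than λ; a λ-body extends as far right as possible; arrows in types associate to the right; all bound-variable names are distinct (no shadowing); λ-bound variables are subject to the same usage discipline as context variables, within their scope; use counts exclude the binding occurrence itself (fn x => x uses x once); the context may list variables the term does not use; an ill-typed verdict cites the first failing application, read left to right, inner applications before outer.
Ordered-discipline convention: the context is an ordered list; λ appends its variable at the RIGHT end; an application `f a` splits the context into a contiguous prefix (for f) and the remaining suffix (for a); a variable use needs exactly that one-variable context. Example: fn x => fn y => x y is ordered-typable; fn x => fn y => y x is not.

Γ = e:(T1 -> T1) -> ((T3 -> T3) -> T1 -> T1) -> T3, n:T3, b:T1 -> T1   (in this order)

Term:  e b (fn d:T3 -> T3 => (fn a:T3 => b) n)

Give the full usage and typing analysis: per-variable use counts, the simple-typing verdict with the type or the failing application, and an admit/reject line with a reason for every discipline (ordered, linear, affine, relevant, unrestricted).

variable uses: e: 1; n: 1; b: 2; d (λ-bound): 0; a (λ-bound): 0
left-to-right use order: e, b, b, n
typing: well-typed — term : T3
ordered: ✗, needs contraction — b ×2; d, a left unused
linear: ✗, needs contraction — b ×2; d, a left unused
affine: ✗, needs contraction — b ×2
relevant: ✗, d, a left unused
unrestricted: ✓, well-typed at T3; no restrictions here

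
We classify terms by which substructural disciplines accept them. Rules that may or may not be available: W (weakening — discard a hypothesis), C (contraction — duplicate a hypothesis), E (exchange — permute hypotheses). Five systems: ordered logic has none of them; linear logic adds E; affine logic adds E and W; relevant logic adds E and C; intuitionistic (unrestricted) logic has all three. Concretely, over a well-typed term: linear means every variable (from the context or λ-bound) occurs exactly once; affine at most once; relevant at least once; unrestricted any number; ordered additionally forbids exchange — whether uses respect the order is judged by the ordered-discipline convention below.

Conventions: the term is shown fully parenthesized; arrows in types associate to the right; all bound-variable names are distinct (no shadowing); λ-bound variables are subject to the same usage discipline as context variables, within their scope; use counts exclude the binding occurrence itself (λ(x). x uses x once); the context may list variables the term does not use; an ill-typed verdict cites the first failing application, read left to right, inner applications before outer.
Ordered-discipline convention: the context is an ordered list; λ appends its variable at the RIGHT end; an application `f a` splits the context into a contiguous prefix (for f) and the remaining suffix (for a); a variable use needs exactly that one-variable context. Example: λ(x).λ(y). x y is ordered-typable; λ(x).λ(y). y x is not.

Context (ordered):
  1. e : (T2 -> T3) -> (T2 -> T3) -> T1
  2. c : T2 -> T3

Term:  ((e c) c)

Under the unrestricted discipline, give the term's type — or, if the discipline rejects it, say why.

term : T1
counts: e=1; c=2
left-to-right use order: e, c, c
typing: the term checks, with type T1
across the five disciplines: ordered ✗; linear ✗; affine ✗; relevant ✓; unrestricted ✓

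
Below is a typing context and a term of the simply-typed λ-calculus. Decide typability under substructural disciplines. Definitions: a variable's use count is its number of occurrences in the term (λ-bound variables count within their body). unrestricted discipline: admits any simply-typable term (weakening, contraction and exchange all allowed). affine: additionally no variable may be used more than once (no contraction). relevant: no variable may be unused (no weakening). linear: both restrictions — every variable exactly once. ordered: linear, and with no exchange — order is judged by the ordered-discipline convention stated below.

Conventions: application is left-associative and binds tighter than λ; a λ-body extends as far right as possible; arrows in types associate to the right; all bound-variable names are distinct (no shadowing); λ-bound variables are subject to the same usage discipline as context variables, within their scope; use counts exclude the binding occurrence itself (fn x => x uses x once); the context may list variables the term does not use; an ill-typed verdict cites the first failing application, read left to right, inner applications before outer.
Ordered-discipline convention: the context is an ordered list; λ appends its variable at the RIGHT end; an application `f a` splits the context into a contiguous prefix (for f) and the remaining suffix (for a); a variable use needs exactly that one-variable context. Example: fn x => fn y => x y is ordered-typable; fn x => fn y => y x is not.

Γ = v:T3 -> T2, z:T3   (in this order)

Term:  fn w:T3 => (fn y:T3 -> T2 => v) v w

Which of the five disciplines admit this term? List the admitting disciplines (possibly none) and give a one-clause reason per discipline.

admitted in: unrestricted
use counts: v: 2, z: 0, w [bound]: 1, y [bound]: 0
order of uses: v, v, w
typing: well-typed — term : T3 -> T2
ordered: ✗, needs contraction — v ×2; needs weakening: z, y unused
linear: ✗, needs contraction — v ×2; needs weakening: z, y unused
affine: ✗, needs contraction — v ×2
relevant: ✗, needs weakening: z, y unused
unrestricted: ✓, typability at T3 -> T2 is all that's needed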